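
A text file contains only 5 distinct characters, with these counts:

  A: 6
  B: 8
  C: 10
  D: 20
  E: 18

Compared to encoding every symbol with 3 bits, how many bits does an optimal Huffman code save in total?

Fixed-length: 3 bits × 62 symbols = 186 bits.
Huffman merges:
A(6) + B(8) → 14
C(10) + 14 → 24
E(18) + D(20) → 38
24 + 38 → 62
Huffman total = 14 + 24 + 38 + 62 = 138 bits.
Saving = 186 − 138 = 48 bits.

48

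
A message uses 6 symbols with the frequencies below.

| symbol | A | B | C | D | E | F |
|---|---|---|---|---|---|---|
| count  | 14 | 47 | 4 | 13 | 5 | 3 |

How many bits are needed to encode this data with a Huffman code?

Build the Huffman tree bottom-up:
F(3) + C(4) → 7
E(5) + 7 → 12
12 + D(13) → 25
A(14) + 25 → 39
39 + B(47) → 86
Each symbol's bit-cost is frequency × depth; summing gives 169 bits (equivalently 7 + 12 + 25 + 39 + 86).

169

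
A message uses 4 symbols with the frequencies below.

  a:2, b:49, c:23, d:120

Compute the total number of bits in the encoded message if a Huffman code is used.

Merge the two smallest weights repeatedly:
merge a(2) and c(23): 25
merge 25 and b(49): 74
merge 74 and d(120): 194
Each symbol's bit-cost is frequency × depth; summing gives 293 bits (equivalently 25 + 74 + 194).

293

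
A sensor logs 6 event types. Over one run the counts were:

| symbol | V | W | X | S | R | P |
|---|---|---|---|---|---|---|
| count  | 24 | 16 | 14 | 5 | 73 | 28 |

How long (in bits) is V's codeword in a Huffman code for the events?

3

Build the tree from the bottom:
merge S(5) and X(14): 19
merge W(16) and 19: 35
merge V(24) and P(28): 52
merge 35 and 52: 87
merge R(73) and 87: 160
V's leaf is at depth 3, giving a 3-bit codeword.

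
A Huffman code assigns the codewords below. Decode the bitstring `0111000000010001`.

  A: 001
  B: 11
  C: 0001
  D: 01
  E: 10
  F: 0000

DBFCC

Read left to right; each codeword is recognised as soon as it completes (prefix code):
  01→D | 11→B | 0000→F | 0001→C | 0001→C
Decoded message: DBFCC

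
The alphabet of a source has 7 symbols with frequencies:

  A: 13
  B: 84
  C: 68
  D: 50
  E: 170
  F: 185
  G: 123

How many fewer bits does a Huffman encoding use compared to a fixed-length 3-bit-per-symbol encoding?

292

Fixed-length: 3 bits × 693 symbols = 2079 bits.
Huffman merges:
merge A(13) and D(50): 63
merge 63 and C(68): 131
merge B(84) and G(123): 207
merge 131 and E(170): 301
merge F(185) and 207: 392
merge 301 and 392: 693
Huffman total = 63 + 131 + 207 + 301 + 392 + 693 = 1787 bits.
Saving = 2079 − 1787 = 292 bits.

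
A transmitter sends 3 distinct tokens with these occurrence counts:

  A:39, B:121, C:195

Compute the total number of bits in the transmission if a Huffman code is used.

515

Merge the two smallest weights repeatedly:
combine A(39), B(121) → 160
combine 160, C(195) → 355
Each symbol's bit-cost is frequency × depth; summing gives 515 bits (equivalently 160 + 355).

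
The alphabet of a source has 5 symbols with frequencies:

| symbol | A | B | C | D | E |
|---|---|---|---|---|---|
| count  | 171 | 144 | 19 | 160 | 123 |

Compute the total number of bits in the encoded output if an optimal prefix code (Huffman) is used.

Greedily combine the two least-frequent nodes:
merge C(19) and E(123): 142
merge 142 and B(144): 286
merge D(160) and A(171): 331
merge 286 and 331: 617
The encoded length is the sum of every internal node's weight: 142 + 286 + 331 + 617 = 1376 bits.

1376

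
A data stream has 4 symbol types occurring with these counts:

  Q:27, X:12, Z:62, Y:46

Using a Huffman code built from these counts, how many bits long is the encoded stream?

271

Greedily combine the two least-frequent nodes:
X(12) + Q(27) → 39
39 + Y(46) → 85
Z(62) + 85 → 147
Each symbol's bit-cost is frequency × depth; summing gives 271 bits (equivalently 39 + 85 + 147).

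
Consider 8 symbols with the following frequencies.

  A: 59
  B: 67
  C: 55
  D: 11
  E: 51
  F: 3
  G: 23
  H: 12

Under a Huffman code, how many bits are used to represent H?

Huffman merges, smallest pair first:
combine F(3), D(11) → 14
combine H(12), 14 → 26
combine G(23), 26 → 49
combine 49, E(51) → 100
combine C(55), A(59) → 114
combine B(67), 100 → 167
combine 114, 167 → 281
The subtree containing H is merged 5 times, so code length = 5.

5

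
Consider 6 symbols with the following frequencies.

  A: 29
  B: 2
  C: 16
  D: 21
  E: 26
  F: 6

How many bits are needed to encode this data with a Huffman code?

232

Merge the two smallest weights repeatedly:
merge B(2) and F(6): 8
merge 8 and C(16): 24
merge D(21) and 24: 45
merge E(26) and A(29): 55
merge 45 and 55: 100
The encoded length is the sum of every internal node's weight: 8 + 24 + 45 + 55 + 100 = 232 bits.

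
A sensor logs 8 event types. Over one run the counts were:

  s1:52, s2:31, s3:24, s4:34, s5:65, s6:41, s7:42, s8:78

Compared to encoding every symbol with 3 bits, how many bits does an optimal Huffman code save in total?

23

Fixed-length: 3 bits × 367 symbols = 1101 bits.
Huffman merges:
merge s3(24) and s2(31): 55
merge s4(34) and s6(41): 75
merge s7(42) and s1(52): 94
merge 55 and s5(65): 120
merge 75 and s8(78): 153
merge 94 and 120: 214
merge 153 and 214: 367
Huffman total = 55 + 75 + 94 + 120 + 153 + 214 + 367 = 1078 bits.
Saving = 1101 − 1078 = 23 bits.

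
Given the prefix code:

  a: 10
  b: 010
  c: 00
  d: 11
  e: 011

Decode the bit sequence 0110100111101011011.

ebedbde

Read left to right; each codeword is recognised as soon as it completes (prefix code):
  011→e | 010→b | 011→e | 11→d | 010→b | 11→d | 011→e
Decoded message: ebedbde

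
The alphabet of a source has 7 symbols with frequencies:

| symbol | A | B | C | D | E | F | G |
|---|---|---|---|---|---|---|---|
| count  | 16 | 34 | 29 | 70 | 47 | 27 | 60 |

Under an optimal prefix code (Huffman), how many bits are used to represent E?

3

Huffman merges, smallest pair first:
A(16) + F(27) → 43
C(29) + B(34) → 63
43 + E(47) → 90
G(60) + 63 → 123
D(70) + 90 → 160
123 + 160 → 283
E's leaf is at depth 3, giving a 3-bit codeword.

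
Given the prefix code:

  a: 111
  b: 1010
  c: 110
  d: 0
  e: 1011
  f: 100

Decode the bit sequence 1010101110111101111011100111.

Read left to right; each codeword is recognised as soon as it completes (prefix code):
  1010→b | 1011→e | 1011→e | 110→c | 111→a | 1011→e | 100→f | 111→a
Decoded message: beecaefa

beecaefa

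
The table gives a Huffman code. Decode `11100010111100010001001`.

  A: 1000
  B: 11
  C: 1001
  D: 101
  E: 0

BADBAAC

Read left to right; each codeword is recognised as soon as it completes (prefix code):
  11→B | 1000→A | 101→D | 11→B | 1000→A | 1000→A | 1001→C
Decoded message: BADBAAC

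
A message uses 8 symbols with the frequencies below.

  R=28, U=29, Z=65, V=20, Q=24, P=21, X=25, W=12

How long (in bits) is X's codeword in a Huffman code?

3

Huffman merges, smallest pair first:
combine W(12), V(20) → 32
combine P(21), Q(24) → 45
combine X(25), R(28) → 53
combine U(29), 32 → 61
combine 45, 53 → 98
combine 61, Z(65) → 126
combine 98, 126 → 224
X's leaf is at depth 3, giving a 3-bit codeword.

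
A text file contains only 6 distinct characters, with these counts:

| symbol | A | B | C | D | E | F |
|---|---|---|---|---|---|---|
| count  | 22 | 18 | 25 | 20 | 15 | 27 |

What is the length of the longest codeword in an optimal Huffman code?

Merge the two lowest-weight nodes at each step:
combine E(15), B(18) → 33
combine D(20), A(22) → 42
combine C(25), F(27) → 52
combine 33, 42 → 75
combine 52, 75 → 127
Maximum depth reached is 3.

3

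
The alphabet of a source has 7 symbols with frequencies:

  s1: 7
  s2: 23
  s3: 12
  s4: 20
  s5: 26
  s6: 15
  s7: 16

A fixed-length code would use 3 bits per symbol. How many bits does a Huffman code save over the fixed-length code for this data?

Fixed-length: 3 bits × 119 symbols = 357 bits.
Huffman merges:
s1(7) + s3(12) → 19
s6(15) + s7(16) → 31
19 + s4(20) → 39
s2(23) + s5(26) → 49
31 + 39 → 70
49 + 70 → 119
Huffman total = 19 + 31 + 39 + 49 + 70 + 119 = 327 bits.
Saving = 357 − 327 = 30 bits.

30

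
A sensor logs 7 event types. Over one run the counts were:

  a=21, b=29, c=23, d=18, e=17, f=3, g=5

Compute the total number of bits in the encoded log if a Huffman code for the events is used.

304

Build the Huffman tree bottom-up:
combine f(3), g(5) → 8
combine 8, e(17) → 25
combine d(18), a(21) → 39
combine c(23), 25 → 48
combine b(29), 39 → 68
combine 48, 68 → 116
The encoded length is the sum of every internal node's weight: 8 + 25 + 39 + 48 + 68 + 116 = 304 bits.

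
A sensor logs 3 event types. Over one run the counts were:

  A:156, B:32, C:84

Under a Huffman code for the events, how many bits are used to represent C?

Huffman merges, smallest pair first:
B(32) + C(84) → 116
116 + A(156) → 272
The subtree containing C is merged 2 times, so code length = 2.

2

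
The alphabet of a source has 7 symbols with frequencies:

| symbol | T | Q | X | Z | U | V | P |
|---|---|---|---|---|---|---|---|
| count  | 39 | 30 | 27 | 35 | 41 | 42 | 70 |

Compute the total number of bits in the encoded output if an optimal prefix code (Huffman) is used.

782

Build the Huffman tree bottom-up:
X(27) + Q(30) → 57
Z(35) + T(39) → 74
U(41) + V(42) → 83
57 + P(70) → 127
74 + 83 → 157
127 + 157 → 284
The encoded length is the sum of every internal node's weight: 57 + 74 + 83 + 127 + 157 + 284 = 782 bits.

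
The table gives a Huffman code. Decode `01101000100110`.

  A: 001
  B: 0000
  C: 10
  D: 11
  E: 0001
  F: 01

Read left to right; each codeword is recognised as soon as it completes (prefix code):
  01→F | 10→C | 10→C | 001→A | 001→A | 10→C
Decoded message: FCCAAC

FCCAAC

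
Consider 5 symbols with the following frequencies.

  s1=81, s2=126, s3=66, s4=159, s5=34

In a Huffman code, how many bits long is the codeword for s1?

Repeatedly merge the two smallest:
s5(34) + s3(66) → 100
s1(81) + 100 → 181
s2(126) + s4(159) → 285
181 + 285 → 466
s1 sits 2 levels below the root, so its codeword is 2 bits.

2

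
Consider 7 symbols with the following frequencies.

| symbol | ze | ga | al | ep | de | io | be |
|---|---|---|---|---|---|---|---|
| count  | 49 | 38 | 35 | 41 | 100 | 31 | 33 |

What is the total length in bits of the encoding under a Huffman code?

881

Greedily combine the two least-frequent nodes:
combine io(31), be(33) → 64
combine al(35), ga(38) → 73
combine ep(41), ze(49) → 90
combine 64, 73 → 137
combine 90, de(100) → 190
combine 137, 190 → 327
The encoded length is the sum of every internal node's weight: 64 + 73 + 90 + 137 + 190 + 327 = 881 bits.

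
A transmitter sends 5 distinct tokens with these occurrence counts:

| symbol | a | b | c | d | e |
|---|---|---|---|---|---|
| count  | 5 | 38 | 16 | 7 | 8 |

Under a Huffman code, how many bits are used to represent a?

Huffman merges, smallest pair first:
a(5) + d(7) → 12
e(8) + 12 → 20
c(16) + 20 → 36
36 + b(38) → 74
a sits 4 levels below the root, so its codeword is 4 bits.

4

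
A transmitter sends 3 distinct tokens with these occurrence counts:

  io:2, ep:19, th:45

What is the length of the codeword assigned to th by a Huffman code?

1

Build the tree from the bottom:
merge io(2) and ep(19): 21
merge 21 and th(45): 66
th is a child of the root — depth 1, so its codeword is a single bit.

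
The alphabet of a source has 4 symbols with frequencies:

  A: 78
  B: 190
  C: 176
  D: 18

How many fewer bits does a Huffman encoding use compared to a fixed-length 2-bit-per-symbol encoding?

94

Fixed-length: 2 bits × 462 symbols = 924 bits.
Huffman merges:
combine D(18), A(78) → 96
combine 96, C(176) → 272
combine B(190), 272 → 462
Huffman total = 96 + 272 + 462 = 830 bits.
Saving = 924 − 830 = 94 bits.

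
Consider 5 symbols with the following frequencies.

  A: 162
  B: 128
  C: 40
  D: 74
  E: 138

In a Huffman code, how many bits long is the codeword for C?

Huffman merges, smallest pair first:
C(40) + D(74) → 114
114 + B(128) → 242
E(138) + A(162) → 300
242 + 300 → 542
C sits 3 levels below the root, so its codeword is 3 bits.

3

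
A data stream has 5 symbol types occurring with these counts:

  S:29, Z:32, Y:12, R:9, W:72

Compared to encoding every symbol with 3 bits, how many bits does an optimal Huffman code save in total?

155

Fixed-length: 3 bits × 154 symbols = 462 bits.
Huffman merges:
R(9) + Y(12) → 21
21 + S(29) → 50
Z(32) + 50 → 82
W(72) + 82 → 154
Huffman total = 21 + 50 + 82 + 154 = 307 bits.
Saving = 462 − 307 = 155 bits.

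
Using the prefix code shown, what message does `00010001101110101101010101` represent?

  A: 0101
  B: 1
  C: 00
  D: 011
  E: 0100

Read left to right; each codeword is recognised as soon as it completes (prefix code):
  00→C | 0100→E | 011→D | 011→D | 1→B | 0101→A | 1→B | 0101→A | 0101→A
Decoded message: CEDDBABAA

CEDDBABAA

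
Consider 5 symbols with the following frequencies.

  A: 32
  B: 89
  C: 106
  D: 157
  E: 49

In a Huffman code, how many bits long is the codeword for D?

Huffman merges, smallest pair first:
merge A(32) and E(49): 81
merge 81 and B(89): 170
merge C(106) and D(157): 263
merge 170 and 263: 433
D's leaf is at depth 2, giving a 2-bit codeword.

2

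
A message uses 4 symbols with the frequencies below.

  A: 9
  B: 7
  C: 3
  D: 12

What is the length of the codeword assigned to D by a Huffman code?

1

Huffman merges, smallest pair first:
merge C(3) and B(7): 10
merge A(9) and 10: 19
merge D(12) and 19: 31
D is a child of the root — depth 1, so its codeword is a single bit.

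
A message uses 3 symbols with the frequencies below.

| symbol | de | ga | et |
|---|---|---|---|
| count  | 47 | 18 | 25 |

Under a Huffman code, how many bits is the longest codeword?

Merge the two lowest-weight nodes at each step:
merge ga(18) and et(25): 43
merge 43 and de(47): 90
Maximum depth reached is 2.

2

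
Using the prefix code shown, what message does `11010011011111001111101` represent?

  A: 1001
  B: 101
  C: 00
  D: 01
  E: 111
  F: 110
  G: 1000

Read left to right; each codeword is recognised as soon as it completes (prefix code):
  110→F | 1001→A | 101→B | 111→E | 1001→A | 111→E | 101→B
Decoded message: FABEAEB

FABEAEB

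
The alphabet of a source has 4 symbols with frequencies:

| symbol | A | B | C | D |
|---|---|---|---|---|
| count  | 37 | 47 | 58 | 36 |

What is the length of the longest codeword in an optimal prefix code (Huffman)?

2

Merge the two lowest-weight nodes at each step:
merge D(36) and A(37): 73
merge B(47) and C(58): 105
merge 73 and 105: 178
Maximum depth reached is 2.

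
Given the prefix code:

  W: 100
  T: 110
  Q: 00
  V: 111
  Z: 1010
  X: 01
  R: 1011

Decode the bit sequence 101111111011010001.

RVTTWX

Read left to right; each codeword is recognised as soon as it completes (prefix code):
  1011→R | 111→V | 110→T | 110→T | 100→W | 01→X
Decoded message: RVTTWX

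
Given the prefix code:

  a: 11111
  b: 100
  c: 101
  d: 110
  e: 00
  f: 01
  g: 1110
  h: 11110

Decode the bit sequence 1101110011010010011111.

Read left to right; each codeword is recognised as soon as it completes (prefix code):
  110→d | 1110→g | 01→f | 101→c | 00→e | 100→b | 11111→a
Decoded message: dgfceba

dgfceba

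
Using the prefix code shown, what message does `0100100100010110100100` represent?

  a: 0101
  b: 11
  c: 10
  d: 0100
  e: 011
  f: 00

Read left to right; each codeword is recognised as soon as it completes (prefix code):
  0100→d | 10→c | 0100→d | 0101→a | 10→c | 10→c | 0100→d
Decoded message: dcdaccd

dcdaccd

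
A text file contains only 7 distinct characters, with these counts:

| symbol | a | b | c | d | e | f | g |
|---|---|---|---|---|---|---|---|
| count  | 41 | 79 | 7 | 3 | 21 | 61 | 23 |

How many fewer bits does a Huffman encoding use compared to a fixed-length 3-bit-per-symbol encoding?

140

Fixed-length: 3 bits × 235 symbols = 705 bits.
Huffman merges:
combine d(3), c(7) → 10
combine 10, e(21) → 31
combine g(23), 31 → 54
combine a(41), 54 → 95
combine f(61), b(79) → 140
combine 95, 140 → 235
Huffman total = 10 + 31 + 54 + 95 + 140 + 235 = 565 bits.
Saving = 705 − 565 = 140 bits.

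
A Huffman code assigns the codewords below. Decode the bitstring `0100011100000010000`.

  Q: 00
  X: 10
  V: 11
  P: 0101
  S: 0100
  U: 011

SUXQQSQ

Read left to right; each codeword is recognised as soon as it completes (prefix code):
  0100→S | 011→U | 10→X | 00→Q | 00→Q | 0100→S | 00→Q
Decoded message: SUXQQSQ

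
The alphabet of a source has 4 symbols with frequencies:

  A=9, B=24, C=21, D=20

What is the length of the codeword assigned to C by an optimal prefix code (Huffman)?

Build the tree from the bottom:
combine A(9), D(20) → 29
combine C(21), B(24) → 45
combine 29, 45 → 74
C's leaf is at depth 2, giving a 2-bit codeword.

2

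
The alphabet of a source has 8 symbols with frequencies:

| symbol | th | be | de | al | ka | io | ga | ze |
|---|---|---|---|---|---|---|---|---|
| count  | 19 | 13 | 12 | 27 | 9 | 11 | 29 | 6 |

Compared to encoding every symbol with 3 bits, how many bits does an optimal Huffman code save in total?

Fixed-length: 3 bits × 126 symbols = 378 bits.
Huffman merges:
ze(6) + ka(9) → 15
io(11) + de(12) → 23
be(13) + 15 → 28
th(19) + 23 → 42
al(27) + 28 → 55
ga(29) + 42 → 71
55 + 71 → 126
Huffman total = 15 + 23 + 28 + 42 + 55 + 71 + 126 = 360 bits.
Saving = 378 − 360 = 18 bits.

18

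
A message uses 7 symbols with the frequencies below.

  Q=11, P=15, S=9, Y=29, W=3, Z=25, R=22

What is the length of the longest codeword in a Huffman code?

Merge the two lowest-weight nodes at each step:
combine W(3), S(9) → 12
combine Q(11), 12 → 23
combine P(15), R(22) → 37
combine 23, Z(25) → 48
combine Y(29), 37 → 66
combine 48, 66 → 114
The first pair merged (W, S) ends up deepest, at depth 4.

4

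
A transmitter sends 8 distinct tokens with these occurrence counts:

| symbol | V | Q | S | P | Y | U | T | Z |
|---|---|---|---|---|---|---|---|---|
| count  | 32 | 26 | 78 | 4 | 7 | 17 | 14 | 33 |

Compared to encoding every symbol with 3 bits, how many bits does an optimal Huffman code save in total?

Fixed-length: 3 bits × 211 symbols = 633 bits.
Huffman merges:
merge P(4) and Y(7): 11
merge 11 and T(14): 25
merge U(17) and 25: 42
merge Q(26) and V(32): 58
merge Z(33) and 42: 75
merge 58 and 75: 133
merge S(78) and 133: 211
Huffman total = 11 + 25 + 42 + 58 + 75 + 133 + 211 = 555 bits.
Saving = 633 − 555 = 78 bits.

78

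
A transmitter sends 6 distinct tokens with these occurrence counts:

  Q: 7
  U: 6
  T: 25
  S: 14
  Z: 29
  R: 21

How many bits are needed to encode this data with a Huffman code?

Merge the two smallest weights repeatedly:
combine U(6), Q(7) → 13
combine 13, S(14) → 27
combine R(21), T(25) → 46
combine 27, Z(29) → 56
combine 46, 56 → 102
The encoded length is the sum of every internal node's weight: 13 + 27 + 46 + 56 + 102 = 244 bits.

244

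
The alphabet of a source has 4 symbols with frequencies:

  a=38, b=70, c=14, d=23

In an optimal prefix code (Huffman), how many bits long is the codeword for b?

Repeatedly merge the two smallest:
combine c(14), d(23) → 37
combine 37, a(38) → 75
combine b(70), 75 → 145
b is merged only at the final step, so code length = 1.

1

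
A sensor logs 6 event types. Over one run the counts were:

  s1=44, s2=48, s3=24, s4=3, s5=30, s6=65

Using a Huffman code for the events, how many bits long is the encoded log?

Greedily combine the two least-frequent nodes:
merge s4(3) and s3(24): 27
merge 27 and s5(30): 57
merge s1(44) and s2(48): 92
merge 57 and s6(65): 122
merge 92 and 122: 214
Total encoded bits = sum of merged weights = 27 + 57 + 92 + 122 + 214 = 512.

512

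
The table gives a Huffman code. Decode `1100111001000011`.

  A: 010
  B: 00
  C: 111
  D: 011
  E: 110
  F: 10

Read left to right; each codeword is recognised as soon as it completes (prefix code):
  110→E | 011→D | 10→F | 010→A | 00→B | 011→D
Decoded message: EDFABD

EDFABD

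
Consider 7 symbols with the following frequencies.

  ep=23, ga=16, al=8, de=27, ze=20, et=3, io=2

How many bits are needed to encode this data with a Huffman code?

245

Greedily combine the two least-frequent nodes:
merge io(2) and et(3): 5
merge 5 and al(8): 13
merge 13 and ga(16): 29
merge ze(20) and ep(23): 43
merge de(27) and 29: 56
merge 43 and 56: 99
The encoded length is the sum of every internal node's weight: 5 + 13 + 29 + 43 + 56 + 99 = 245 bits.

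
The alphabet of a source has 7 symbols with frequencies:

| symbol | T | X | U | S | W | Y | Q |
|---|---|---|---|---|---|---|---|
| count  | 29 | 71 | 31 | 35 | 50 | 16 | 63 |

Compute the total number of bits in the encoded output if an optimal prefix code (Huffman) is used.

Greedily combine the two least-frequent nodes:
Y(16) + T(29) → 45
U(31) + S(35) → 66
45 + W(50) → 95
Q(63) + 66 → 129
X(71) + 95 → 166
129 + 166 → 295
Each symbol's bit-cost is frequency × depth; summing gives 796 bits (equivalently 45 + 66 + 95 + 129 + 166 + 295).

796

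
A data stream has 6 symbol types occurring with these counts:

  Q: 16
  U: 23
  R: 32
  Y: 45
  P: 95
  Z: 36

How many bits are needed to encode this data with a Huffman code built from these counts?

590

Greedily combine the two least-frequent nodes:
combine Q(16), U(23) → 39
combine R(32), Z(36) → 68
combine 39, Y(45) → 84
combine 68, 84 → 152
combine P(95), 152 → 247
Each symbol's bit-cost is frequency × depth; summing gives 590 bits (equivalently 39 + 68 + 84 + 152 + 247).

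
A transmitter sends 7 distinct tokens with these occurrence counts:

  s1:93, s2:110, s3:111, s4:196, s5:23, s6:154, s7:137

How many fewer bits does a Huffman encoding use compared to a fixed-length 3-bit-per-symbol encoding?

234

Fixed-length: 3 bits × 824 symbols = 2472 bits.
Huffman merges:
merge s5(23) and s1(93): 116
merge s2(110) and s3(111): 221
merge 116 and s7(137): 253
merge s6(154) and s4(196): 350
merge 221 and 253: 474
merge 350 and 474: 824
Huffman total = 116 + 221 + 253 + 350 + 474 + 824 = 2238 bits.
Saving = 2472 − 2238 = 234 bits.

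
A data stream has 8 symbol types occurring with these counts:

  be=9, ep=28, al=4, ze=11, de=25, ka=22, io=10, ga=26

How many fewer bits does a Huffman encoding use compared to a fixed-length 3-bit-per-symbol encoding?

20

Fixed-length: 3 bits × 135 symbols = 405 bits.
Huffman merges:
al(4) + be(9) → 13
io(10) + ze(11) → 21
13 + 21 → 34
ka(22) + de(25) → 47
ga(26) + ep(28) → 54
34 + 47 → 81
54 + 81 → 135
Huffman total = 13 + 21 + 34 + 47 + 54 + 81 + 135 = 385 bits.
Saving = 405 − 385 = 20 bits.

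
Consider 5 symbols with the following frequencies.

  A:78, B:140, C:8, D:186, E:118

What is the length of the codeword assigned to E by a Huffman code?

Huffman merges, smallest pair first:
combine C(8), A(78) → 86
combine 86, E(118) → 204
combine B(140), D(186) → 326
combine 204, 326 → 530
The subtree containing E is merged 2 times, so code length = 2.

2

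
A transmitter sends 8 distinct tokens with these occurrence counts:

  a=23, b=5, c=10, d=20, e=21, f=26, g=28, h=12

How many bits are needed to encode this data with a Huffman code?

422

Greedily combine the two least-frequent nodes:
merge b(5) and c(10): 15
merge h(12) and 15: 27
merge d(20) and e(21): 41
merge a(23) and f(26): 49
merge 27 and g(28): 55
merge 41 and 49: 90
merge 55 and 90: 145
Total encoded bits = sum of merged weights = 15 + 27 + 41 + 49 + 55 + 90 + 145 = 422.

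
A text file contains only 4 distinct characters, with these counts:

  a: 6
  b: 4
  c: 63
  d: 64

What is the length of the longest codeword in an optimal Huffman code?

Merge the two lowest-weight nodes at each step:
merge b(4) and a(6): 10
merge 10 and c(63): 73
merge d(64) and 73: 137
The rarest symbols sit at the bottom; the longest codeword is 3 bits.

3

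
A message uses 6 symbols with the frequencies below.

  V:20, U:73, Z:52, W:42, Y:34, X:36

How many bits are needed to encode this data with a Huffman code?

Build the Huffman tree bottom-up:
V(20) + Y(34) → 54
X(36) + W(42) → 78
Z(52) + 54 → 106
U(73) + 78 → 151
106 + 151 → 257
Each symbol's bit-cost is frequency × depth; summing gives 646 bits (equivalently 54 + 78 + 106 + 151 + 257).

646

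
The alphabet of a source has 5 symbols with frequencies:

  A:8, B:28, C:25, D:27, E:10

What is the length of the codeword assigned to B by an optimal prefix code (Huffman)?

2

Repeatedly merge the two smallest:
merge A(8) and E(10): 18
merge 18 and C(25): 43
merge D(27) and B(28): 55
merge 43 and 55: 98
The subtree containing B is merged 2 times, so code length = 2.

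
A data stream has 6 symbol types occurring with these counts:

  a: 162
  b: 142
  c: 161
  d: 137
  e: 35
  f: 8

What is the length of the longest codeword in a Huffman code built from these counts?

4

Merge the two lowest-weight nodes at each step:
f(8) + e(35) → 43
43 + d(137) → 180
b(142) + c(161) → 303
a(162) + 180 → 342
303 + 342 → 645
The first pair merged (f, e) ends up deepest, at depth 4.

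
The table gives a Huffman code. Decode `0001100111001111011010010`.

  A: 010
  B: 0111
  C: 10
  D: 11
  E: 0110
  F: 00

Read left to right; each codeword is recognised as soon as it completes (prefix code):
  00→F | 0110→E | 0111→B | 00→F | 11→D | 11→D | 0110→E | 10→C | 010→A
Decoded message: FEBFDDECA

FEBFDDECA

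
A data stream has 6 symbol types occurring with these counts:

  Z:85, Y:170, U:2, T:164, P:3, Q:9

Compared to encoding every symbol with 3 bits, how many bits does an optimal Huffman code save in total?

485

Fixed-length: 3 bits × 433 symbols = 1299 bits.
Huffman merges:
combine U(2), P(3) → 5
combine 5, Q(9) → 14
combine 14, Z(85) → 99
combine 99, T(164) → 263
combine Y(170), 263 → 433
Huffman total = 5 + 14 + 99 + 263 + 433 = 814 bits.
Saving = 1299 − 814 = 485 bits.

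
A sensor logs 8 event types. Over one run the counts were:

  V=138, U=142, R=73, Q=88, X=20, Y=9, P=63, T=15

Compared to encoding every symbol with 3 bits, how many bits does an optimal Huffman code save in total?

Fixed-length: 3 bits × 548 symbols = 1644 bits.
Huffman merges:
Y(9) + T(15) → 24
X(20) + 24 → 44
44 + P(63) → 107
R(73) + Q(88) → 161
107 + V(138) → 245
U(142) + 161 → 303
245 + 303 → 548
Huffman total = 24 + 44 + 107 + 161 + 245 + 303 + 548 = 1432 bits.
Saving = 1644 − 1432 = 212 bits.

212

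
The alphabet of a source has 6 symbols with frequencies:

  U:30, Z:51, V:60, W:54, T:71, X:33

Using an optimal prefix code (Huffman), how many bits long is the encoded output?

Merge the two smallest weights repeatedly:
U(30) + X(33) → 63
Z(51) + W(54) → 105
V(60) + 63 → 123
T(71) + 105 → 176
123 + 176 → 299
Each symbol's bit-cost is frequency × depth; summing gives 766 bits (equivalently 63 + 105 + 123 + 176 + 299).

766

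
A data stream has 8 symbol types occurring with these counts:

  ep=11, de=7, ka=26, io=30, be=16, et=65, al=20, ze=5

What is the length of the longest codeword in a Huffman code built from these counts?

Merge the two lowest-weight nodes at each step:
ze(5) + de(7) → 12
ep(11) + 12 → 23
be(16) + al(20) → 36
23 + ka(26) → 49
io(30) + 36 → 66
49 + et(65) → 114
66 + 114 → 180
Maximum depth reached is 5.

5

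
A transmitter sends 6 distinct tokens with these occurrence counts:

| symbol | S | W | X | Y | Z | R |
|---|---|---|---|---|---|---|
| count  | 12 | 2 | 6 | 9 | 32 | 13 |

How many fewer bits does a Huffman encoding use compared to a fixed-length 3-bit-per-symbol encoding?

56

Fixed-length: 3 bits × 74 symbols = 222 bits.
Huffman merges:
W(2) + X(6) → 8
8 + Y(9) → 17
S(12) + R(13) → 25
17 + 25 → 42
Z(32) + 42 → 74
Huffman total = 8 + 17 + 25 + 42 + 74 = 166 bits.
Saving = 222 − 166 = 56 bits.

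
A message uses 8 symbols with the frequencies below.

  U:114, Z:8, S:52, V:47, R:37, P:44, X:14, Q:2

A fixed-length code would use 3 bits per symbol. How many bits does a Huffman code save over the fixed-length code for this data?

133

Fixed-length: 3 bits × 318 symbols = 954 bits.
Huffman merges:
merge Q(2) and Z(8): 10
merge 10 and X(14): 24
merge 24 and R(37): 61
merge P(44) and V(47): 91
merge S(52) and 61: 113
merge 91 and 113: 204
merge U(114) and 204: 318
Huffman total = 10 + 24 + 61 + 91 + 113 + 204 + 318 = 821 bits.
Saving = 954 − 821 = 133 bits.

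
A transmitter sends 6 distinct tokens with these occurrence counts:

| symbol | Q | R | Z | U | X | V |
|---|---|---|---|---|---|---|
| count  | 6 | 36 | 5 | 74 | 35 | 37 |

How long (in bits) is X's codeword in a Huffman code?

Repeatedly merge the two smallest:
combine Z(5), Q(6) → 11
combine 11, X(35) → 46
combine R(36), V(37) → 73
combine 46, 73 → 119
combine U(74), 119 → 193
X sits 3 levels below the root, so its codeword is 3 bits.

3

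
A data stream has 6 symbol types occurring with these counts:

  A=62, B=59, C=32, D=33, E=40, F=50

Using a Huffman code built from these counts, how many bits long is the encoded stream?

707

Build the Huffman tree bottom-up:
combine C(32), D(33) → 65
combine E(40), F(50) → 90
combine B(59), A(62) → 121
combine 65, 90 → 155
combine 121, 155 → 276
Each symbol's bit-cost is frequency × depth; summing gives 707 bits (equivalently 65 + 90 + 121 + 155 + 276).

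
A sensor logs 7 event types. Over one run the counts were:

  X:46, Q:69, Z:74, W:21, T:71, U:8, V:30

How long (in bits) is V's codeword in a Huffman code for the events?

4

Build the tree from the bottom:
combine U(8), W(21) → 29
combine 29, V(30) → 59
combine X(46), 59 → 105
combine Q(69), T(71) → 140
combine Z(74), 105 → 179
combine 140, 179 → 319
The subtree containing V is merged 4 times, so code length = 4.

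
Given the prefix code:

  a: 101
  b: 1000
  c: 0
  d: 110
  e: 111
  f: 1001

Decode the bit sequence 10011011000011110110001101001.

Read left to right; each codeword is recognised as soon as it completes (prefix code):
  1001→f | 101→a | 1000→b | 0→c | 111→e | 101→a | 1000→b | 110→d | 1001→f
Decoded message: fabceabdf

fabceabdf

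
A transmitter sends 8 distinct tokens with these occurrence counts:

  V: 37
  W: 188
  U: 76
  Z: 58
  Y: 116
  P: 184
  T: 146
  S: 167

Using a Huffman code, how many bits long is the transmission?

2810

Greedily combine the two least-frequent nodes:
combine V(37), Z(58) → 95
combine U(76), 95 → 171
combine Y(116), T(146) → 262
combine S(167), 171 → 338
combine P(184), W(188) → 372
combine 262, 338 → 600
combine 372, 600 → 972
The encoded length is the sum of every internal node's weight: 95 + 171 + 262 + 338 + 372 + 600 + 972 = 2810 bits.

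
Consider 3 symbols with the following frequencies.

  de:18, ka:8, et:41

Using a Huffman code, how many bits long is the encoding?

Greedily combine the two least-frequent nodes:
combine ka(8), de(18) → 26
combine 26, et(41) → 67
The encoded length is the sum of every internal node's weight: 26 + 67 = 93 bits.

93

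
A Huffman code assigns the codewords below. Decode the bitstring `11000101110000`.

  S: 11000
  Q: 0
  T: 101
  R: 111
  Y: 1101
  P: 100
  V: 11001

Read left to right; each codeword is recognised as soon as it completes (prefix code):
  11000→S | 101→T | 11000→S | 0→Q
Decoded message: STSQ

STSQ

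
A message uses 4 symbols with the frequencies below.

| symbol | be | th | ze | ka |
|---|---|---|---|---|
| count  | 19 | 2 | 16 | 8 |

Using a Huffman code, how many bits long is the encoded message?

Greedily combine the two least-frequent nodes:
th(2) + ka(8) → 10
10 + ze(16) → 26
be(19) + 26 → 45
Each symbol's bit-cost is frequency × depth; summing gives 81 bits (equivalently 10 + 26 + 45).

81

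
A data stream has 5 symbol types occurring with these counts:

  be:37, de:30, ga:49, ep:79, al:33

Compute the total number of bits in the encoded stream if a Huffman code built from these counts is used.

Merge the two smallest weights repeatedly:
de(30) + al(33) → 63
be(37) + ga(49) → 86
63 + ep(79) → 142
86 + 142 → 228
The encoded length is the sum of every internal node's weight: 63 + 86 + 142 + 228 = 519 bits.

519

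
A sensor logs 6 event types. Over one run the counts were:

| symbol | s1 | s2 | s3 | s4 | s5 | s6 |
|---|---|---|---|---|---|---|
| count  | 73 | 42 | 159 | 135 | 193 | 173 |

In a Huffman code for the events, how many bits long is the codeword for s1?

Repeatedly merge the two smallest:
s2(42) + s1(73) → 115
115 + s4(135) → 250
s3(159) + s6(173) → 332
s5(193) + 250 → 443
332 + 443 → 775
s1 sits 4 levels below the root, so its codeword is 4 bits.

4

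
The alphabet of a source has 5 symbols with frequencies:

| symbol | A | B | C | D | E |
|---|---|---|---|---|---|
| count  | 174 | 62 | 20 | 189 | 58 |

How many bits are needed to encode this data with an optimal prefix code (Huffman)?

1035

Greedily combine the two least-frequent nodes:
combine C(20), E(58) → 78
combine B(62), 78 → 140
combine 140, A(174) → 314
combine D(189), 314 → 503
The encoded length is the sum of every internal node's weight: 78 + 140 + 314 + 503 = 1035 bits.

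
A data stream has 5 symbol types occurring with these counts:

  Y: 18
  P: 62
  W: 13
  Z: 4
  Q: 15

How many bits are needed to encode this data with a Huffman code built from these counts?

Greedily combine the two least-frequent nodes:
combine Z(4), W(13) → 17
combine Q(15), 17 → 32
combine Y(18), 32 → 50
combine 50, P(62) → 112
The encoded length is the sum of every internal node's weight: 17 + 32 + 50 + 112 = 211 bits.

211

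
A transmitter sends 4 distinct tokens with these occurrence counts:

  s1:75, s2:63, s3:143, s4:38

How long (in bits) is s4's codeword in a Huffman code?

Huffman merges, smallest pair first:
s4(38) + s2(63) → 101
s1(75) + 101 → 176
s3(143) + 176 → 319
s4 sits 3 levels below the root, so its codeword is 3 bits.

3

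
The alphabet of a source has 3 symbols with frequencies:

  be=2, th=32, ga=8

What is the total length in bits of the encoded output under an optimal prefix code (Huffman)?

52

Merge the two smallest weights repeatedly:
be(2) + ga(8) → 10
10 + th(32) → 42
Each symbol's bit-cost is frequency × depth; summing gives 52 bits (equivalently 10 + 42).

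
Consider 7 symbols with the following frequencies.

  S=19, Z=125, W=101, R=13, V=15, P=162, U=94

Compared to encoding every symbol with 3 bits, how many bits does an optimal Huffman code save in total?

313

Fixed-length: 3 bits × 529 symbols = 1587 bits.
Huffman merges:
merge R(13) and V(15): 28
merge S(19) and 28: 47
merge 47 and U(94): 141
merge W(101) and Z(125): 226
merge 141 and P(162): 303
merge 226 and 303: 529
Huffman total = 28 + 47 + 141 + 226 + 303 + 529 = 1274 bits.
Saving = 1587 − 1274 = 313 bits.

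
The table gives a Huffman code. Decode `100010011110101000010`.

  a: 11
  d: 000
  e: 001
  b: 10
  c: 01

Read left to right; each codeword is recognised as soon as it completes (prefix code):
  10→b | 001→e | 001→e | 11→a | 10→b | 10→b | 10→b | 000→d | 10→b
Decoded message: beeabbbdb

beeabbbdb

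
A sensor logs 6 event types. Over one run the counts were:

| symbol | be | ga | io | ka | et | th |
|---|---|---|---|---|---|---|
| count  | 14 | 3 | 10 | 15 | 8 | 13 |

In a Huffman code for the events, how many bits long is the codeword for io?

3

Repeatedly merge the two smallest:
merge ga(3) and et(8): 11
merge io(10) and 11: 21
merge th(13) and be(14): 27
merge ka(15) and 21: 36
merge 27 and 36: 63
io sits 3 levels below the root, so its codeword is 3 bits.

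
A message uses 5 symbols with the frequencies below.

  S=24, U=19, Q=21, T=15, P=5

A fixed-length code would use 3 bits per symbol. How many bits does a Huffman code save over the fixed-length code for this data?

Fixed-length: 3 bits × 84 symbols = 252 bits.
Huffman merges:
P(5) + T(15) → 20
U(19) + 20 → 39
Q(21) + S(24) → 45
39 + 45 → 84
Huffman total = 20 + 39 + 45 + 84 = 188 bits.
Saving = 252 − 188 = 64 bits.

64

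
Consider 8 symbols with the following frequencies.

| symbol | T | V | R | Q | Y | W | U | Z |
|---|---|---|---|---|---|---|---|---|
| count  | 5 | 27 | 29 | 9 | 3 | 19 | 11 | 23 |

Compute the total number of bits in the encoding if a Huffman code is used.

347

Greedily combine the two least-frequent nodes:
combine Y(3), T(5) → 8
combine 8, Q(9) → 17
combine U(11), 17 → 28
combine W(19), Z(23) → 42
combine V(27), 28 → 55
combine R(29), 42 → 71
combine 55, 71 → 126
Total encoded bits = sum of merged weights = 8 + 17 + 28 + 42 + 55 + 71 + 126 = 347.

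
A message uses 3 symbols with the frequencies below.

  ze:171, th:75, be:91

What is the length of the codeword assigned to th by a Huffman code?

2

Repeatedly merge the two smallest:
combine th(75), be(91) → 166
combine 166, ze(171) → 337
The subtree containing th is merged 2 times, so code length = 2.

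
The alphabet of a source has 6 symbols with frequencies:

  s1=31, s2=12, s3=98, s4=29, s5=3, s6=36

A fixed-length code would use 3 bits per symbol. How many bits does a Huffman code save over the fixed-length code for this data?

181

Fixed-length: 3 bits × 209 symbols = 627 bits.
Huffman merges:
merge s5(3) and s2(12): 15
merge 15 and s4(29): 44
merge s1(31) and s6(36): 67
merge 44 and 67: 111
merge s3(98) and 111: 209
Huffman total = 15 + 44 + 67 + 111 + 209 = 446 bits.
Saving = 627 − 446 = 181 bits.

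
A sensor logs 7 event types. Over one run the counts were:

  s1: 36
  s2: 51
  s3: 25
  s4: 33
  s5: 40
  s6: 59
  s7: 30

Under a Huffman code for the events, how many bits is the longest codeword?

3

Merge the two lowest-weight nodes at each step:
combine s3(25), s7(30) → 55
combine s4(33), s1(36) → 69
combine s5(40), s2(51) → 91
combine 55, s6(59) → 114
combine 69, 91 → 160
combine 114, 160 → 274
Maximum depth reached is 3.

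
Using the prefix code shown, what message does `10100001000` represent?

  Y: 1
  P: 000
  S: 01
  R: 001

YSPSP

Read left to right; each codeword is recognised as soon as it completes (prefix code):
  1→Y | 01→S | 000→P | 01→S | 000→P
Decoded message: YSPSP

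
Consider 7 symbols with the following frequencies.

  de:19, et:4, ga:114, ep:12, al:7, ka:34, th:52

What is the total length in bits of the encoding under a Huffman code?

Merge the two smallest weights repeatedly:
et(4) + al(7) → 11
11 + ep(12) → 23
de(19) + 23 → 42
ka(34) + 42 → 76
th(52) + 76 → 128
ga(114) + 128 → 242
Each symbol's bit-cost is frequency × depth; summing gives 522 bits (equivalently 11 + 23 + 42 + 76 + 128 + 242).

522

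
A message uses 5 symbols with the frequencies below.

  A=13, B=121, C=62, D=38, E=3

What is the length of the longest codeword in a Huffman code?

Merge the two lowest-weight nodes at each step:
combine E(3), A(13) → 16
combine 16, D(38) → 54
combine 54, C(62) → 116
combine 116, B(121) → 237
The rarest symbols sit at the bottom; the longest codeword is 4 bits.

4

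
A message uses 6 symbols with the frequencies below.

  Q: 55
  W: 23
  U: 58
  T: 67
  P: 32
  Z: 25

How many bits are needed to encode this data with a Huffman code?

648

Greedily combine the two least-frequent nodes:
merge W(23) and Z(25): 48
merge P(32) and 48: 80
merge Q(55) and U(58): 113
merge T(67) and 80: 147
merge 113 and 147: 260
The encoded length is the sum of every internal node's weight: 48 + 80 + 113 + 147 + 260 = 648 bits.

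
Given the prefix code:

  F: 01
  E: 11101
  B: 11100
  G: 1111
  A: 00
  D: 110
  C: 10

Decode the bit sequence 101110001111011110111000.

CBFEEDA

Read left to right; each codeword is recognised as soon as it completes (prefix code):
  10→C | 11100→B | 01→F | 11101→E | 11101→E | 110→D | 00→A
Decoded message: CBFEEDA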